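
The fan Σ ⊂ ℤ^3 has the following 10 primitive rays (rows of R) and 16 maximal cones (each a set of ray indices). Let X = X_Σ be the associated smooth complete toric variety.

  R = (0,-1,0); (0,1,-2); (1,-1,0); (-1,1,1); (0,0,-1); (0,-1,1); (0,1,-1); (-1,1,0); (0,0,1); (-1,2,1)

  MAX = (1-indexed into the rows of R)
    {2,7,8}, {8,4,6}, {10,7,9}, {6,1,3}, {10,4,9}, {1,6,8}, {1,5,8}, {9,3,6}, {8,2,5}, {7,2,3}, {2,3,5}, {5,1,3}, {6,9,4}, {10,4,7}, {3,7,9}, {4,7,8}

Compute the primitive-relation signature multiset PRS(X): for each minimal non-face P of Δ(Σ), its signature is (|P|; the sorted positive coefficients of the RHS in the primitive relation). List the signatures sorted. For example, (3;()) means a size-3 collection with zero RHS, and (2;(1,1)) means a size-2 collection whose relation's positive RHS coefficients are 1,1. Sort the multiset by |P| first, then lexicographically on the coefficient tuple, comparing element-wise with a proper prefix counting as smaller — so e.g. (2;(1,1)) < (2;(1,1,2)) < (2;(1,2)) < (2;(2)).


22 collections generate NE(X_Σ); each relation:

  {3,8}:  v_{3} + v_{8} = 0  →  sig = (2;())
  {5,9}:  v_{5} + v_{9} = 0  →  sig = (2;())
  {6,7}:  v_{6} + v_{7} = 0  →  sig = (2;())
  {1,7}:  v_{1} + v_{7} = v_{5}  →  sig = (2;(1))
  {1,9}:  v_{1} + v_{9} = v_{6}  →  sig = (2;(1))
  {1,10}:  v_{1} + v_{10} = v_{4}  →  sig = (2;(1))
  {2,6}:  v_{2} + v_{6} = v_{5}  →  sig = (2;(1))
  {2,9}:  v_{2} + v_{9} = v_{7}  →  sig = (2;(1))
  {3,4}:  v_{3} + v_{4} = v_{9}  →  sig = (2;(1))
  {4,5}:  v_{4} + v_{5} = v_{8}  →  sig = (2;(1))
  {5,6}:  v_{5} + v_{6} = v_{1}  →  sig = (2;(1))
  {5,7}:  v_{5} + v_{7} = v_{2}  →  sig = (2;(1))
  {8,9}:  v_{8} + v_{9} = v_{4}  →  sig = (2;(1))
  {1,4}:  v_{1} + v_{4} = v_{6} + v_{8}  →  sig = (2;(1,1))
  {2,4}:  v_{2} + v_{4} = v_{7} + v_{8}  →  sig = (2;(1,1))
  {5,10}:  v_{5} + v_{10} = v_{4} + v_{7}  →  sig = (2;(1,1))
  {6,10}:  v_{6} + v_{10} = v_{4} + v_{9}  →  sig = (2;(1,1))
  {2,10}:  v_{2} + v_{10} = v_{4} + 2·v_{7}  →  sig = (2;(1,2))
  {3,10}:  v_{3} + v_{10} = v_{7} + 2·v_{9}  →  sig = (2;(1,2))
  {8,10}:  v_{8} + v_{10} = 2·v_{4} + v_{7}  →  sig = (2;(1,2))
  {1,2}:  v_{1} + v_{2} = 2·v_{5}  →  sig = (2;(2))
  {4,7,9}:  v_{4} + v_{7} + v_{9} = v_{10}  →  sig = (3;(1))

Sorted signature multiset PRS(X):
    (2;())
    (2;())
    (2;())
    (2;(1))
    (2;(1))
    (2;(1))
    (2;(1))
    (2;(1))
    (2;(1))
    (2;(1))
    (2;(1))
    (2;(1))
    (2;(1))
    (2;(1,1))
    (2;(1,1))
    (2;(1,1))
    (2;(1,1))
    (2;(1,2))
    (2;(1,2))
    (2;(1,2))
    (2;(2))
    (3;(1))


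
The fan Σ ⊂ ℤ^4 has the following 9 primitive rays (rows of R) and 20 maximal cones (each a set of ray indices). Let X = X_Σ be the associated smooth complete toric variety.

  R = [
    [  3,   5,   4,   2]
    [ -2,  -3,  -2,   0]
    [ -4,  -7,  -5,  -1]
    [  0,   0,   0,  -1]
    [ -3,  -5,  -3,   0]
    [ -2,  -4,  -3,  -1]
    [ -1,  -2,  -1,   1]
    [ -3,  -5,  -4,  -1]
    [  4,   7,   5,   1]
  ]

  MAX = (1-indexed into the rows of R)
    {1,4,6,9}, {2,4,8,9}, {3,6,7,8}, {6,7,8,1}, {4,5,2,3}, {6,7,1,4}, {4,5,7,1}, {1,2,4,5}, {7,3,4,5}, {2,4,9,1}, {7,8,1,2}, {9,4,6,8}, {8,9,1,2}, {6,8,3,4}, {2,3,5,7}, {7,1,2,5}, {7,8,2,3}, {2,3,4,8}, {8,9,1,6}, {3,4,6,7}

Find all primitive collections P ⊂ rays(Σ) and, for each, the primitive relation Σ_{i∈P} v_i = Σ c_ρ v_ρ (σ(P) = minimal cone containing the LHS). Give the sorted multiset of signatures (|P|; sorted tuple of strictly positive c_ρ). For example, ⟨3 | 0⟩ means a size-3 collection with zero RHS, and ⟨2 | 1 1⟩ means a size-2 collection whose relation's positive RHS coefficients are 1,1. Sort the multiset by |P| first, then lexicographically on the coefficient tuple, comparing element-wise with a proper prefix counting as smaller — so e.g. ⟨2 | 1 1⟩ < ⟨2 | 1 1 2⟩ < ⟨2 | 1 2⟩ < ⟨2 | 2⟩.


|primitive collections| = 10. Relations:

  P={3,9}:  v_{3} + v_{9} = 0  so sig = ⟨2 | 0⟩
  P={1,3}:  v_{1} + v_{3} = v_{7}  so sig = ⟨2 | 1⟩
  P={2,6}:  v_{2} + v_{6} = v_{3}  so sig = ⟨2 | 1⟩
  P={7,9}:  v_{7} + v_{9} = v_{1}  so sig = ⟨2 | 1⟩
  P={5,8}:  v_{5} + v_{8} = v_{2} + v_{3}  so sig = ⟨2 | 1 1⟩
  P={5,6}:  v_{5} + v_{6} = v_{3} + v_{4} + v_{7}  so sig = ⟨2 | 1 1 1⟩
  P={5,9}:  v_{5} + v_{9} = v_{1} + v_{2} + v_{4}  so sig = ⟨2 | 1 1 1⟩
  P={1,4,8}:  v_{1} + v_{4} + v_{8} = 0  so sig = ⟨3 | 0⟩
  P={2,4,7}:  v_{2} + v_{4} + v_{7} = v_{5}  so sig = ⟨3 | 1⟩
  P={4,7,8}:  v_{4} + v_{7} + v_{8} = v_{3}  so sig = ⟨3 | 1⟩

Signatures (|P|; sorted positive RHS coefficients), sorted:
[⟨2 | 0⟩, ⟨2 | 1⟩, ⟨2 | 1⟩, ⟨2 | 1⟩, ⟨2 | 1 1⟩, ⟨2 | 1 1 1⟩, ⟨2 | 1 1 1⟩, ⟨3 | 0⟩, ⟨3 | 1⟩, ⟨3 | 1⟩]


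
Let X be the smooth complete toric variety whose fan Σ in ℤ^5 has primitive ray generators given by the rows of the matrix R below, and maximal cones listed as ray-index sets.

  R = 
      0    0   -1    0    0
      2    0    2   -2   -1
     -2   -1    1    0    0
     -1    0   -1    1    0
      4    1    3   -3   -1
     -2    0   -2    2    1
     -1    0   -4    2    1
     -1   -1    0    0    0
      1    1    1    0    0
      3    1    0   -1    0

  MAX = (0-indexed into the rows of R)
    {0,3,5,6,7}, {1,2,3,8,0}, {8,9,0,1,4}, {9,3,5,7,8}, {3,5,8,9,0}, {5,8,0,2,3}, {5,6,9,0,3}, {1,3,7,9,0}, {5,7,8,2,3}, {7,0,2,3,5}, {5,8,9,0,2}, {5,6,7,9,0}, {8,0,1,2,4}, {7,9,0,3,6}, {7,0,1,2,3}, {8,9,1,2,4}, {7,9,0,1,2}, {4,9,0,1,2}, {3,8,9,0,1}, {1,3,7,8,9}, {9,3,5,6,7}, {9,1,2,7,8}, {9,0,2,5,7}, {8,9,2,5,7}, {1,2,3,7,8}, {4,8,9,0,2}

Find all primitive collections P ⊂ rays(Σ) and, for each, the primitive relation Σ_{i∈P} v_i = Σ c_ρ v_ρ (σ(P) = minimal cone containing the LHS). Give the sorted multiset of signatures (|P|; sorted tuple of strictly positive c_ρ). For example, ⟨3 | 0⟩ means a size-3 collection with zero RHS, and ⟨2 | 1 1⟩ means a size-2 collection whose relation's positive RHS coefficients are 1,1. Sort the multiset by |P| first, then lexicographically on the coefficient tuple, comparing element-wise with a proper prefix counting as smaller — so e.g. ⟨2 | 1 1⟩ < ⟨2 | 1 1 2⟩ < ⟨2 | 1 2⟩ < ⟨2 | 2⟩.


Primitive collections (12):

  P={1,5}:  v_{1} + v_{5} = 0 — sig = ⟨2 | 0⟩
  P={4,6}:  v_{4} + v_{6} = v_{0} + v_{9} — sig = ⟨2 | 1 1⟩
  P={2,6}:  v_{2} + v_{6} = v_{0} + v_{5} + v_{7} — sig = ⟨2 | 1 1 1⟩
  P={3,4}:  v_{3} + v_{4} = v_{0} + v_{1} + v_{8} — sig = ⟨2 | 1 1 1⟩
  P={4,7}:  v_{4} + v_{7} = v_{1} + v_{2} + v_{9} — sig = ⟨2 | 1 1 1⟩
  P={6,8}:  v_{6} + v_{8} = v_{3} + v_{5} + v_{9} — sig = ⟨2 | 1 1 1⟩
  P={1,6}:  v_{1} + v_{6} = v_{0} + v_{3} + v_{7} + v_{9} — sig = ⟨2 | 1 1 1 1⟩
  P={4,5}:  v_{4} + v_{5} = v_{0} + v_{2} + v_{8} + v_{9} — sig = ⟨2 | 1 1 1 1⟩
  P={0,7,8}:  v_{0} + v_{7} + v_{8} = 0 — sig = ⟨3 | 0⟩
  P={2,3,9}:  v_{2} + v_{3} + v_{9} = 0 — sig = ⟨3 | 0⟩
  P={0,1,2,8,9}:  v_{0} + v_{1} + v_{2} + v_{8} + v_{9} = v_{4} — sig = ⟨5 | 1⟩
  P={0,3,5,7,9}:  v_{0} + v_{3} + v_{5} + v_{7} + v_{9} = v_{6} — sig = ⟨5 | 1⟩

Sorted signature multiset PRS(X):
{ ⟨2 | 0⟩,  ⟨2 | 1 1⟩,  ⟨2 | 1 1 1⟩ ×4,  ⟨2 | 1 1 1 1⟩ ×2,  ⟨3 | 0⟩ ×2,  ⟨5 | 1⟩ ×2 }


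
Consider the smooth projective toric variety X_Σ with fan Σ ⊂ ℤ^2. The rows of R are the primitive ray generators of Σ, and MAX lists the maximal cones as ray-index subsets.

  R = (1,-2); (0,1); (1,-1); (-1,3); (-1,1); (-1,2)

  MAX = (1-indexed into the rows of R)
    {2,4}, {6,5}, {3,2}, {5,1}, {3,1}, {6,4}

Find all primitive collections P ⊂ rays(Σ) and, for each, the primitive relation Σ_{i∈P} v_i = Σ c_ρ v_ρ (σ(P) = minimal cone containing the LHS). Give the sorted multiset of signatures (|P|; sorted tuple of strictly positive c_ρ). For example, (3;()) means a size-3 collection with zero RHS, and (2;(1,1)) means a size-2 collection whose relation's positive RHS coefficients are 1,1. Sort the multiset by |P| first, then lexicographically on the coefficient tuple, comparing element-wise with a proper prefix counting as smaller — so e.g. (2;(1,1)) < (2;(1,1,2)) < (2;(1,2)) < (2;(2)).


Δ(Σ) — 6 vertices, 9 min non-faces:

  {1,6}:  v_{1} + v_{6} = 0  →  sig = (2;())
  {3,5}:  v_{3} + v_{5} = 0  →  sig = (2;())
  {1,2}:  v_{1} + v_{2} = v_{3}  →  sig = (2;(1))
  {1,4}:  v_{1} + v_{4} = v_{2}  →  sig = (2;(1))
  {2,5}:  v_{2} + v_{5} = v_{6}  →  sig = (2;(1))
  {2,6}:  v_{2} + v_{6} = v_{4}  →  sig = (2;(1))
  {3,6}:  v_{3} + v_{6} = v_{2}  →  sig = (2;(1))
  {3,4}:  v_{3} + v_{4} = 2·v_{2}  →  sig = (2;(2))
  {4,5}:  v_{4} + v_{5} = 2·v_{6}  →  sig = (2;(2))

Hence PRS(X_Σ) =
    |P|=2: 9 collections, coeffs (), (), (1), (1), (1), (1), (1), (2), (2)


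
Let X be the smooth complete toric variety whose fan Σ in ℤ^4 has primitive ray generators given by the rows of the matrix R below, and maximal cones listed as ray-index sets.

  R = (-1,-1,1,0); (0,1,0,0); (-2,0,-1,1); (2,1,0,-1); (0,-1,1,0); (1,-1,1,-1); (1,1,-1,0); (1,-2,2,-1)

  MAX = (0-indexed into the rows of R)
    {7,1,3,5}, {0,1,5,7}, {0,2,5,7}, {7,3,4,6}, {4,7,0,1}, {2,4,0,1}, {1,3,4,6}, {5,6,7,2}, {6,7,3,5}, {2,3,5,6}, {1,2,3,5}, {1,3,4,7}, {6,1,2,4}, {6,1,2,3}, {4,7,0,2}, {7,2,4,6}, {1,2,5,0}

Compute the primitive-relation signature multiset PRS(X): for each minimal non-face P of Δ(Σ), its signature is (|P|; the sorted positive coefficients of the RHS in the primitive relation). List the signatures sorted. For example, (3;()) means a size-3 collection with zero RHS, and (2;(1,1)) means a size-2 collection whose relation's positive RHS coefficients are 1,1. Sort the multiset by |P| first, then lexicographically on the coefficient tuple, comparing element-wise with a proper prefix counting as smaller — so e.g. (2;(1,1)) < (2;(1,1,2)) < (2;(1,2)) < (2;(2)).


Minimal non-faces — 8 found among 8 rays, 17 max cones:

  {0,6}:  v_{0} + v_{6} = 0  so sig = (2;())
  {4,5}:  v_{4} + v_{5} = v_{7}  so sig = (2;(1))
  {0,3}:  v_{0} + v_{3} = v_{1} + v_{5}  so sig = (2;(1,1))
  {2,3,4}:  v_{2} + v_{3} + v_{4} = 0  so sig = (3;())
  {1,2,7}:  v_{1} + v_{2} + v_{7} = v_{0}  so sig = (3;(1))
  {1,5,6}:  v_{1} + v_{5} + v_{6} = v_{3}  so sig = (3;(1))
  {2,3,7}:  v_{2} + v_{3} + v_{7} = v_{5}  so sig = (3;(1))
  {1,6,7}:  v_{1} + v_{6} + v_{7} = v_{3} + v_{4}  so sig = (3;(1,1))

Signatures (|P|; sorted positive RHS coefficients), sorted:
    (2;())
    (2;(1))
    (2;(1,1))
    (3;())
    (3;(1))
    (3;(1))
    (3;(1))
    (3;(1,1))


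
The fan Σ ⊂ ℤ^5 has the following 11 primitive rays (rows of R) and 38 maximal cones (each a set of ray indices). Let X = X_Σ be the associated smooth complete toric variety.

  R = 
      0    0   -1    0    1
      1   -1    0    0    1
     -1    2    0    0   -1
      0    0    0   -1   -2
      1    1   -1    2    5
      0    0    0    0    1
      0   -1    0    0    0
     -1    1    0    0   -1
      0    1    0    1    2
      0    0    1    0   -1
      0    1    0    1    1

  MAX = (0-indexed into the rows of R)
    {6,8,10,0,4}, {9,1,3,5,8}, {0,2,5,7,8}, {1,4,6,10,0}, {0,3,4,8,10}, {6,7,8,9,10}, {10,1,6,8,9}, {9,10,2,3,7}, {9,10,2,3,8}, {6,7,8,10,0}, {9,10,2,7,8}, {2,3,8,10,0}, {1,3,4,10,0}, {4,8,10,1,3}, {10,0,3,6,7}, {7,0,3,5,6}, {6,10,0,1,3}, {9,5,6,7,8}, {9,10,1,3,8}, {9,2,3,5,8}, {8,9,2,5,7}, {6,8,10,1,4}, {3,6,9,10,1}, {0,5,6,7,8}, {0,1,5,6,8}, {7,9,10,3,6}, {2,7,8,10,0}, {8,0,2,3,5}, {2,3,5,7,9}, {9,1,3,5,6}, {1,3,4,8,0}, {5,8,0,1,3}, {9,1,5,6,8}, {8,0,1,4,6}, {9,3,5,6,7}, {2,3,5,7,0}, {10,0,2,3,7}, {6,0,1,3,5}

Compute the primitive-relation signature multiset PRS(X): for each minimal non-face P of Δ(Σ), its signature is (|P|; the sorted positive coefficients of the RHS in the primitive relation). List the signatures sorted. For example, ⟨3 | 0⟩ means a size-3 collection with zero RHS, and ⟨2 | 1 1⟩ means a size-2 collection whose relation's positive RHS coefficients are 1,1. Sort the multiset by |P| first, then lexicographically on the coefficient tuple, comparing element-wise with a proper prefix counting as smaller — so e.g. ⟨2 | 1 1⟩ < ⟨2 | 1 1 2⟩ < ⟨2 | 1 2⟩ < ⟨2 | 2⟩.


|primitive collections| = 13. Relations:

  P={0,9}:  v_{0} + v_{9} = 0  so sig = ⟨2 | 0⟩
  P={1,7}:  v_{1} + v_{7} = 0  so sig = ⟨2 | 0⟩
  P={2,6}:  v_{2} + v_{6} = v_{7}  so sig = ⟨2 | 1⟩
  P={5,10}:  v_{5} + v_{10} = v_{8}  so sig = ⟨2 | 1⟩
  P={1,2}:  v_{1} + v_{2} = v_{3} + v_{8}  so sig = ⟨2 | 1 1⟩
  P={4,7}:  v_{4} + v_{7} = v_{0} + v_{8} + v_{10}  so sig = ⟨2 | 1 1 1⟩
  P={4,9}:  v_{4} + v_{9} = v_{1} + v_{8} + v_{10}  so sig = ⟨2 | 1 1 1⟩
  P={2,4}:  v_{2} + v_{4} = v_{0} + v_{3} + 2·v_{8} + v_{10}  so sig = ⟨2 | 1 1 1 2⟩
  P={4,5}:  v_{4} + v_{5} = v_{0} + v_{1} + 2·v_{8}  so sig = ⟨2 | 1 1 2⟩
  P={3,6,8}:  v_{3} + v_{6} + v_{8} = 0  so sig = ⟨3 | 0⟩
  P={3,7,8}:  v_{3} + v_{7} + v_{8} = v_{2}  so sig = ⟨3 | 1⟩
  P={3,4,6}:  v_{3} + v_{4} + v_{6} = v_{0} + v_{1} + v_{10}  so sig = ⟨3 | 1 1 1⟩
  P={0,1,8,10}:  v_{0} + v_{1} + v_{8} + v_{10} = v_{4}  so sig = ⟨4 | 1⟩

Signatures (|P|; sorted positive RHS coefficients), sorted:
    ⟨2 | 0⟩
    ⟨2 | 0⟩
    ⟨2 | 1⟩
    ⟨2 | 1⟩
    ⟨2 | 1 1⟩
    ⟨2 | 1 1 1⟩
    ⟨2 | 1 1 1⟩
    ⟨2 | 1 1 1 2⟩
    ⟨2 | 1 1 2⟩
    ⟨3 | 0⟩
    ⟨3 | 1⟩
    ⟨3 | 1 1 1⟩
    ⟨4 | 1⟩


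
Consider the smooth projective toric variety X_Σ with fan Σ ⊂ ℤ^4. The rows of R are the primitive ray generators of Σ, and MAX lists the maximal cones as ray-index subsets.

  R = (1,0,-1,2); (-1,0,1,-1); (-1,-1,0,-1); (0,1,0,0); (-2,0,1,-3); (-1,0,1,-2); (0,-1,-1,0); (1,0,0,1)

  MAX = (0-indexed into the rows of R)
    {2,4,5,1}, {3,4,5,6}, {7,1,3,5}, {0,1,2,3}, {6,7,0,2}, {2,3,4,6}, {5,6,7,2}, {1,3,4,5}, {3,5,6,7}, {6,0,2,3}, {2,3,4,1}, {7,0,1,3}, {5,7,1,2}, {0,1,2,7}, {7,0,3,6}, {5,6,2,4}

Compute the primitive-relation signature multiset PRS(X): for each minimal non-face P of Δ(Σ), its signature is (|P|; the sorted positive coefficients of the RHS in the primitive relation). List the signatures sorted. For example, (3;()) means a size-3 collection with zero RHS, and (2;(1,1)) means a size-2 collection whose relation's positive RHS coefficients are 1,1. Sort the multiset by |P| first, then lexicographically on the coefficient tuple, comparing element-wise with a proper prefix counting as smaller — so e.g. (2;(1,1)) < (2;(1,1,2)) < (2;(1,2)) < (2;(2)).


Σ has 6 primitive collections:

  {0,5}:  v_{0} + v_{5} = 0  ⇒ sig = (2;())
  {1,6}:  v_{1} + v_{6} = v_{2}  ⇒ sig = (2;(1))
  {4,7}:  v_{4} + v_{7} = v_{5}  ⇒ sig = (2;(1))
  {0,4}:  v_{0} + v_{4} = v_{2} + v_{3}  ⇒ sig = (2;(1,1))
  {2,3,7}:  v_{2} + v_{3} + v_{7} = 0  ⇒ sig = (3;())
  {2,3,5}:  v_{2} + v_{3} + v_{5} = v_{4}  ⇒ sig = (3;(1))

Sorted signature multiset PRS(X):
[(2;()), (2;(1)), (2;(1)), (2;(1,1)), (3;()), (3;(1))]


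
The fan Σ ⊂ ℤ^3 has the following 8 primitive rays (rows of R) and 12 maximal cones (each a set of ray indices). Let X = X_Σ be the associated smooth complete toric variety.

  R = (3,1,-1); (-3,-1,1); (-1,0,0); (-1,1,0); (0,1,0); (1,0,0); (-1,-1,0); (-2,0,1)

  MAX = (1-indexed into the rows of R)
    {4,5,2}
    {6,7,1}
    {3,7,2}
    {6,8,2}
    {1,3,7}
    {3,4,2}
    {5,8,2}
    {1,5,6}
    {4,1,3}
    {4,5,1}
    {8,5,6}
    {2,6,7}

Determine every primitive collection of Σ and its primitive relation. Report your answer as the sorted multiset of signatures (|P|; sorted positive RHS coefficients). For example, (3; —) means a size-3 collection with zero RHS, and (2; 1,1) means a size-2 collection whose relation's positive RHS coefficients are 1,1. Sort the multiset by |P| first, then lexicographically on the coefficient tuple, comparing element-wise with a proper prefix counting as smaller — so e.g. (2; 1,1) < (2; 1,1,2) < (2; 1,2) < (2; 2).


Σ has 11 primitive collections:

  P={1,2}:  v_{1} + v_{2} = 0 ; sig = (2; —)
  P={3,6}:  v_{3} + v_{6} = 0 ; sig = (2; —)
  P={3,5}:  v_{3} + v_{5} = v_{4} ; sig = (2; 1)
  P={4,6}:  v_{4} + v_{6} = v_{5} ; sig = (2; 1)
  P={5,7}:  v_{5} + v_{7} = v_{3} ; sig = (2; 1)
  P={7,8}:  v_{7} + v_{8} = v_{2} ; sig = (2; 1)
  P={1,8}:  v_{1} + v_{8} = v_{5} + v_{6} ; sig = (2; 1,1)
  P={3,8}:  v_{3} + v_{8} = v_{2} + v_{5} ; sig = (2; 1,1)
  P={4,8}:  v_{4} + v_{8} = v_{2} + 2·v_{5} ; sig = (2; 1,2)
  P={4,7}:  v_{4} + v_{7} = 2·v_{3} ; sig = (2; 2)
  P={2,5,6}:  v_{2} + v_{5} + v_{6} = v_{8} ; sig = (3; 1)

Signatures (|P|; sorted positive RHS coefficients), sorted:
    |P|=2: 10 collections, coeffs (), (), (1), (1), (1), (1), (1,1), (1,1), (1,2), (2)
    |P|=3: 1 collection, coeffs (1)


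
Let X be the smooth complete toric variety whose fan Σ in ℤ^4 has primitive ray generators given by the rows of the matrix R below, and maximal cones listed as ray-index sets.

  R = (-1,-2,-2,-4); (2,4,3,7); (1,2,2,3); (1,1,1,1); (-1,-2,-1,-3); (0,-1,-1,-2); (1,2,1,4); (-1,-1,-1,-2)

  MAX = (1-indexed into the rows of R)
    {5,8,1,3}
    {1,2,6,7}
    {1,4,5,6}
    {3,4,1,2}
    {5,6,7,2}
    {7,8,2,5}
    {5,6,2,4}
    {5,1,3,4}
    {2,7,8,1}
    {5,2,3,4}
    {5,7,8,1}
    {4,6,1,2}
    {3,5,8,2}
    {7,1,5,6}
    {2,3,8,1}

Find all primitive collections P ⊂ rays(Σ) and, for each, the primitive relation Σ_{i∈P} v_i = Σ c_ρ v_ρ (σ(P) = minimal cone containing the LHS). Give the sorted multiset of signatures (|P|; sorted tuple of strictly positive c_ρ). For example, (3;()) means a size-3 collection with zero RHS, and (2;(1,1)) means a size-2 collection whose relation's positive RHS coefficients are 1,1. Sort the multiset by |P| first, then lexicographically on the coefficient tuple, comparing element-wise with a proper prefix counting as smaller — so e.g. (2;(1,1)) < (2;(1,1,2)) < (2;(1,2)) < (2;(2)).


Δ(Σ) — 8 vertices, 6 min non-faces:

  P = {3,6}:  v_{3} + v_{6} = v_{4} — sig = (2;(1))
  P = {3,7}:  v_{3} + v_{7} = v_{2} — sig = (2;(1))
  P = {6,8}:  v_{6} + v_{8} = v_{1} — sig = (2;(1))
  P = {4,7}:  v_{4} + v_{7} = v_{2} + v_{6} — sig = (2;(1,1))
  P = {4,8}:  v_{4} + v_{8} = v_{1} + v_{3} — sig = (2;(1,1))
  P = {1,2,5}:  v_{1} + v_{2} + v_{5} = 0 — sig = (3;())

Sorted signature multiset PRS(X):
    (2;(1))
    (2;(1))
    (2;(1))
    (2;(1,1))
    (2;(1,1))
    (3;())


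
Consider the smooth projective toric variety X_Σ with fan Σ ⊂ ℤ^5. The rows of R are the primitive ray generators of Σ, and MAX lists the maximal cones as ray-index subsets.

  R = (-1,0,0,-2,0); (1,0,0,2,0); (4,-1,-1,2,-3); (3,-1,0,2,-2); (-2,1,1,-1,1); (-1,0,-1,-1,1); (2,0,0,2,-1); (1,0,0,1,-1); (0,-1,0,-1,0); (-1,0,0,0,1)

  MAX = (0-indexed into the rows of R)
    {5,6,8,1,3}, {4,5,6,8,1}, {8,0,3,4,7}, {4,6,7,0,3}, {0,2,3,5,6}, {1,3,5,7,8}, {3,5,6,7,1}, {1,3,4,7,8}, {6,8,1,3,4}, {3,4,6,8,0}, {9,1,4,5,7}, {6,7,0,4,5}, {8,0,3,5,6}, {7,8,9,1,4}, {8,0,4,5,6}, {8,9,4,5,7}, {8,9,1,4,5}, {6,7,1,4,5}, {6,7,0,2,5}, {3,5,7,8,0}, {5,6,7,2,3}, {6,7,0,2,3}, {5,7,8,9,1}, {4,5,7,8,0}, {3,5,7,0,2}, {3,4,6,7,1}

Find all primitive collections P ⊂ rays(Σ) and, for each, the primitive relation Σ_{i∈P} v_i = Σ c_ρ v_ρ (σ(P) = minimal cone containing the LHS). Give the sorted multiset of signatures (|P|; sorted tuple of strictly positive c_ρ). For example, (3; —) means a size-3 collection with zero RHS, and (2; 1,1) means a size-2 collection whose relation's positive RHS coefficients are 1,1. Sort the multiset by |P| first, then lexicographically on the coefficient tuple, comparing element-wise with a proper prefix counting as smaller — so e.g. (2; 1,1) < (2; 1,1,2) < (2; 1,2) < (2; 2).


The 12 primitive collections of Σ (r=10, n=5):

  P={0,1}:  v_{0} + v_{1} = 0  ⇒ sig = (2; —)
  P={6,9}:  v_{6} + v_{9} = v_{1}  ⇒ sig = (2; 1)
  P={2,4}:  v_{2} + v_{4} = v_{0} + v_{6} + v_{7}  ⇒ sig = (2; 1,1,1)
  P={2,9}:  v_{2} + v_{9} = v_{3} + v_{5} + v_{7}  ⇒ sig = (2; 1,1,1)
  P={3,9}:  v_{3} + v_{9} = v_{1} + v_{7} + v_{8}  ⇒ sig = (2; 1,1,1)
  P={0,9}:  v_{0} + v_{9} = v_{4} + v_{5} + v_{7} + v_{8}  ⇒ sig = (2; 1,1,1,1)
  P={1,2}:  v_{1} + v_{2} = v_{3} + v_{5} + v_{6} + v_{7}  ⇒ sig = (2; 1,1,1,1)
  P={2,8}:  v_{2} + v_{8} = v_{0} + 2·v_{3} + v_{5}  ⇒ sig = (2; 1,1,2)
  P={3,4,5}:  v_{3} + v_{4} + v_{5} = 0  ⇒ sig = (3; —)
  P={6,7,8}:  v_{6} + v_{7} + v_{8} = v_{3}  ⇒ sig = (3; 1)
  P={0,3,5,6,7}:  v_{0} + v_{3} + v_{5} + v_{6} + v_{7} = v_{2}  ⇒ sig = (5; 1)
  P={1,4,5,7,8}:  v_{1} + v_{4} + v_{5} + v_{7} + v_{8} = v_{9}  ⇒ sig = (5; 1)

Hence PRS(X_Σ) =
{ (2; —),  (2; 1),  (2; 1,1,1) ×3,  (2; 1,1,1,1) ×2,  (2; 1,1,2),  (3; —),  (3; 1),  (5; 1) ×2 }


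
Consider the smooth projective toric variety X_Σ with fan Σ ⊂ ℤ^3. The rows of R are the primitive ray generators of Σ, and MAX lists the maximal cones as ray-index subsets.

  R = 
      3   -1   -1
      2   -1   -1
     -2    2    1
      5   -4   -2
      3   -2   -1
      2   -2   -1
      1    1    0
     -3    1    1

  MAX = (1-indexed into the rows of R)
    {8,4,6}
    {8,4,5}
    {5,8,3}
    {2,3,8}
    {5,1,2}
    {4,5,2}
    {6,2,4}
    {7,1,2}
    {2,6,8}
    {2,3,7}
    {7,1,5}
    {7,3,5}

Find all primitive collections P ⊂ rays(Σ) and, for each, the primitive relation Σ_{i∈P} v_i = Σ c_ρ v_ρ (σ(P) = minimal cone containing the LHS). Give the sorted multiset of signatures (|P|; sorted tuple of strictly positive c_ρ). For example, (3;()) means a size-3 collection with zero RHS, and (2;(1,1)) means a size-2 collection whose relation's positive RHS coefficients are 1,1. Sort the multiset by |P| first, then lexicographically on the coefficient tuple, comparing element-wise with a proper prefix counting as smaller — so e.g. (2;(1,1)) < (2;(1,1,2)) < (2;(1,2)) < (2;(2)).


Δ(Σ) — 8 vertices, 14 min non-faces:

  {1,8}:  v_{1} + v_{8} = 0  ⟹  sig = (2;())
  {3,6}:  v_{3} + v_{6} = 0  ⟹  sig = (2;())
  {1,3}:  v_{1} + v_{3} = v_{7}  ⟹  sig = (2;(1))
  {3,4}:  v_{3} + v_{4} = v_{5}  ⟹  sig = (2;(1))
  {5,6}:  v_{5} + v_{6} = v_{4}  ⟹  sig = (2;(1))
  {6,7}:  v_{6} + v_{7} = v_{1}  ⟹  sig = (2;(1))
  {7,8}:  v_{7} + v_{8} = v_{3}  ⟹  sig = (2;(1))
  {1,6}:  v_{1} + v_{6} = v_{2} + v_{5}  ⟹  sig = (2;(1,1))
  {4,7}:  v_{4} + v_{7} = v_{1} + v_{5}  ⟹  sig = (2;(1,1))
  {1,4}:  v_{1} + v_{4} = v_{2} + 2·v_{5}  ⟹  sig = (2;(1,2))
  {2,3,5}:  v_{2} + v_{3} + v_{5} = v_{1}  ⟹  sig = (3;(1))
  {2,5,8}:  v_{2} + v_{5} + v_{8} = v_{6}  ⟹  sig = (3;(1))
  {2,4,8}:  v_{2} + v_{4} + v_{8} = 2·v_{6}  ⟹  sig = (3;(2))
  {2,5,7}:  v_{2} + v_{5} + v_{7} = 2·v_{1}  ⟹  sig = (3;(2))

so the primitive-relation signature multiset is
    |P|=2: 10 collections, coeffs (), (), (1), (1), (1), (1), (1), (1,1), (1,1), (1,2)
    |P|=3: 4 collections, coeffs (1), (1), (2), (2)


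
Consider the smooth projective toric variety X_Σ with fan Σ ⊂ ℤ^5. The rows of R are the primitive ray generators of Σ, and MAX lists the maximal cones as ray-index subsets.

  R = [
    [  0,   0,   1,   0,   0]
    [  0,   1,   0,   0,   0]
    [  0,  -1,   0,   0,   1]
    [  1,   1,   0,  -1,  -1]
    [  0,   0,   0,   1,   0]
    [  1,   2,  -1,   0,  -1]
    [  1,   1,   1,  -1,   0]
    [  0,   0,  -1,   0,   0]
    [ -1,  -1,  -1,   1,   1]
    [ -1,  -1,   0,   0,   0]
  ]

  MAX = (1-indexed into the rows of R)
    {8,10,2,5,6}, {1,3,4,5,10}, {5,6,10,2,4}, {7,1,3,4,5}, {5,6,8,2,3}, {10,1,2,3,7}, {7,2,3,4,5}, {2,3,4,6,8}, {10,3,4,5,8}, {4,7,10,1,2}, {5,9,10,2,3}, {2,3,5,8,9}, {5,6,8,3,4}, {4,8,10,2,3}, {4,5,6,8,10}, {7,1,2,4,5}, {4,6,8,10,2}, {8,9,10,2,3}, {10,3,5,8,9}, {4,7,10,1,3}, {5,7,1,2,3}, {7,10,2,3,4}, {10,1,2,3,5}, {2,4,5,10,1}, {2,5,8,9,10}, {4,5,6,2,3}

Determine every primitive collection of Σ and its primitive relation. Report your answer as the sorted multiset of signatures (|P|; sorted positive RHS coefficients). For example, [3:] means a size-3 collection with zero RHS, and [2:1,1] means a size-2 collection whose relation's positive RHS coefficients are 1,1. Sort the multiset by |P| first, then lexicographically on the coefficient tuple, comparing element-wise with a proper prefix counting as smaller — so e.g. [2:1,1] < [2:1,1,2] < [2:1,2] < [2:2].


Δ(Σ) — 10 vertices, 14 min non-faces:

  P = {1,8}:  v_{1} + v_{8} = 0  ⇒ sig = [2:]
  P = {4,9}:  v_{4} + v_{9} = v_{8}  ⇒ sig = [2:1]
  P = {7,9}:  v_{7} + v_{9} = v_{2} + v_{3}  ⇒ sig = [2:1,1]
  P = {1,6}:  v_{1} + v_{6} = v_{2} + v_{4} + v_{5}  ⇒ sig = [2:1,1,1]
  P = {7,8}:  v_{7} + v_{8} = v_{2} + v_{3} + v_{4}  ⇒ sig = [2:1,1,1]
  P = {1,9}:  v_{1} + v_{9} = v_{2} + v_{3} + v_{5} + v_{10}  ⇒ sig = [2:1,1,1,1]
  P = {6,9}:  v_{6} + v_{9} = v_{2} + v_{5} + 2·v_{8}  ⇒ sig = [2:1,1,2]
  P = {6,7}:  v_{6} + v_{7} = 2·v_{2} + v_{3} + 2·v_{4} + v_{5}  ⇒ sig = [2:1,1,2,2]
  P = {3,6,10}:  v_{3} + v_{6} + v_{10} = v_{8}  ⇒ sig = [3:1]
  P = {5,7,10}:  v_{5} + v_{7} + v_{10} = v_{1}  ⇒ sig = [3:1]
  P = {1,2,3,4}:  v_{1} + v_{2} + v_{3} + v_{4} = v_{7}  ⇒ sig = [4:1]
  P = {2,4,5,8}:  v_{2} + v_{4} + v_{5} + v_{8} = v_{6}  ⇒ sig = [4:1]
  P = {2,3,4,5,10}:  v_{2} + v_{3} + v_{4} + v_{5} + v_{10} = 0  ⇒ sig = [5:]
  P = {2,3,5,8,10}:  v_{2} + v_{3} + v_{5} + v_{8} + v_{10} = v_{9}  ⇒ sig = [5:1]

Sorted signature multiset PRS(X):
    |P|=2: 8 collections, coeffs (), (1), (1,1), (1,1,1), (1,1,1), (1,1,1,1), (1,1,2), (1,1,2,2)
    |P|=3: 2 collections, coeffs (1), (1)
    |P|=4: 2 collections, coeffs (1), (1)
    |P|=5: 2 collections, coeffs (), (1)


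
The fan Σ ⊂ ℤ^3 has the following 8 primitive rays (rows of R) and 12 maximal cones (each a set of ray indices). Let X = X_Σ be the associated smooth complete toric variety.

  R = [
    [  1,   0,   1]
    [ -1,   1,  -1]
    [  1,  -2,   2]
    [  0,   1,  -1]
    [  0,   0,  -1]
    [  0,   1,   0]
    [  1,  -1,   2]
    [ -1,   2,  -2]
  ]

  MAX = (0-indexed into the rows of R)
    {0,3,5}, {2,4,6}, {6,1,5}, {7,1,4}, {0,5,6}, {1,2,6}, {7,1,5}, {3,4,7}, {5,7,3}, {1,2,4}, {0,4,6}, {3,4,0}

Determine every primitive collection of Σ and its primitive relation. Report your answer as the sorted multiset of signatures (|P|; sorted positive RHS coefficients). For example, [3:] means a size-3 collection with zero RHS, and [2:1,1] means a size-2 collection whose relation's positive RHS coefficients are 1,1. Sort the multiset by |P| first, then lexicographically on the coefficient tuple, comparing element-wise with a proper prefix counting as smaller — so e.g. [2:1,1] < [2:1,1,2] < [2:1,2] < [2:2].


11 collections generate NE(X_Σ); each relation:

  P={2,7}:  v_{2} + v_{7} = 0 ; sig = [2:]
  P={0,1}:  v_{0} + v_{1} = v_{5} ; sig = [2:1]
  P={1,3}:  v_{1} + v_{3} = v_{7} ; sig = [2:1]
  P={2,5}:  v_{2} + v_{5} = v_{6} ; sig = [2:1]
  P={3,6}:  v_{3} + v_{6} = v_{0} ; sig = [2:1]
  P={4,5}:  v_{4} + v_{5} = v_{3} ; sig = [2:1]
  P={6,7}:  v_{6} + v_{7} = v_{5} ; sig = [2:1]
  P={0,7}:  v_{0} + v_{7} = v_{3} + v_{5} ; sig = [2:1,1]
  P={2,3}:  v_{2} + v_{3} = v_{4} + v_{6} ; sig = [2:1,1]
  P={0,2}:  v_{0} + v_{2} = v_{4} + 2·v_{6} ; sig = [2:1,2]
  P={1,4,6}:  v_{1} + v_{4} + v_{6} = 0 ; sig = [3:]

Hence PRS(X_Σ) =
{ [2:],  [2:1] ×6,  [2:1,1] ×2,  [2:1,2],  [3:] }


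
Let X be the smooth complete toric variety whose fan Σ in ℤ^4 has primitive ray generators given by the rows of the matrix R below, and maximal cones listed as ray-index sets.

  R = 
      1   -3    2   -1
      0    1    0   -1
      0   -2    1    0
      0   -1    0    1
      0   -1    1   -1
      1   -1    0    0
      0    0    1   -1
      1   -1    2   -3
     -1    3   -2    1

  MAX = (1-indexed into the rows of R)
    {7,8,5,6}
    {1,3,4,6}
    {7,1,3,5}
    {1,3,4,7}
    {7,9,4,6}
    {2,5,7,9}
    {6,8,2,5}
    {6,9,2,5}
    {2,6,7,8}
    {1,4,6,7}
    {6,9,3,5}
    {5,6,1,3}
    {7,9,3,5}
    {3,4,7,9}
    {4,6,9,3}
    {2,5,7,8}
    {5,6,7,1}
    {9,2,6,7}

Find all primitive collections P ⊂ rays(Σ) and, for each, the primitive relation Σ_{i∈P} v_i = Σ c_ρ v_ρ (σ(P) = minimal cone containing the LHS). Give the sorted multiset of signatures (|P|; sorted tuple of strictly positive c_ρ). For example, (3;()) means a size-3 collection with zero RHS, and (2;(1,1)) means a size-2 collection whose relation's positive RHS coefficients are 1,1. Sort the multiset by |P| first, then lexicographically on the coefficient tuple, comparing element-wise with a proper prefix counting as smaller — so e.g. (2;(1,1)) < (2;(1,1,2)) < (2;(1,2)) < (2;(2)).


12 collections generate NE(X_Σ); each relation:

  P={1,9}:  v_{1} + v_{9} = 0  ⇒ sig = (2;())
  P={2,4}:  v_{2} + v_{4} = 0  ⇒ sig = (2;())
  P={2,3}:  v_{2} + v_{3} = v_{5}  ⇒ sig = (2;(1))
  P={4,5}:  v_{4} + v_{5} = v_{3}  ⇒ sig = (2;(1))
  P={1,2}:  v_{1} + v_{2} = v_{5} + v_{6} + v_{7}  ⇒ sig = (2;(1,1,1))
  P={4,8}:  v_{4} + v_{8} = v_{5} + v_{6} + v_{7}  ⇒ sig = (2;(1,1,1))
  P={3,8}:  v_{3} + v_{8} = 2·v_{5} + v_{6} + v_{7}  ⇒ sig = (2;(1,1,2))
  P={8,9}:  v_{8} + v_{9} = 2·v_{2}  ⇒ sig = (2;(2))
  P={1,8}:  v_{1} + v_{8} = 2·v_{5} + 2·v_{6} + 2·v_{7}  ⇒ sig = (2;(2,2,2))
  P={3,6,7}:  v_{3} + v_{6} + v_{7} = v_{1}  ⇒ sig = (3;(1))
  P={2,5,6,7}:  v_{2} + v_{5} + v_{6} + v_{7} = v_{8}  ⇒ sig = (4;(1))
  P={5,6,7,9}:  v_{5} + v_{6} + v_{7} + v_{9} = v_{2}  ⇒ sig = (4;(1))

Hence PRS(X_Σ) =
{ (2;()) ×2,  (2;(1)) ×2,  (2;(1,1,1)) ×2,  (2;(1,1,2)),  (2;(2)),  (2;(2,2,2)),  (3;(1)),  (4;(1)) ×2 }


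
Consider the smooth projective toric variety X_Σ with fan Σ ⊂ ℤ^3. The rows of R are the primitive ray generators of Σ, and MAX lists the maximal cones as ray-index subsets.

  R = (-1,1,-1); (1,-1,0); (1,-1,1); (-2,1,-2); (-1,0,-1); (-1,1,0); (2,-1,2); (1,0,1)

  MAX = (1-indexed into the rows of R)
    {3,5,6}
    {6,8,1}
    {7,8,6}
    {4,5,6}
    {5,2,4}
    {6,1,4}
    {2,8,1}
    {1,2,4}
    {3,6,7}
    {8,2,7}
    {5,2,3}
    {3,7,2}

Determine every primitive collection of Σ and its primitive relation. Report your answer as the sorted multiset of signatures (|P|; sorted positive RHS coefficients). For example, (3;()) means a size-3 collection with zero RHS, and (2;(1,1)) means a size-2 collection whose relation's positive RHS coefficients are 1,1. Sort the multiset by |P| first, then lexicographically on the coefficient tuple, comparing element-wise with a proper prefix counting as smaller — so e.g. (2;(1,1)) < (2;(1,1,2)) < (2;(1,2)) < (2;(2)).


10 minimal non-faces of Δ(Σ) (on 8 rays):

  P={1,3}:  v_{1} + v_{3} = 0 — sig = (2;())
  P={2,6}:  v_{2} + v_{6} = 0 — sig = (2;())
  P={4,7}:  v_{4} + v_{7} = 0 — sig = (2;())
  P={5,8}:  v_{5} + v_{8} = 0 — sig = (2;())
  P={1,5}:  v_{1} + v_{5} = v_{4} — sig = (2;(1))
  P={1,7}:  v_{1} + v_{7} = v_{8} — sig = (2;(1))
  P={3,4}:  v_{3} + v_{4} = v_{5} — sig = (2;(1))
  P={3,8}:  v_{3} + v_{8} = v_{7} — sig = (2;(1))
  P={4,8}:  v_{4} + v_{8} = v_{1} — sig = (2;(1))
  P={5,7}:  v_{5} + v_{7} = v_{3} — sig = (2;(1))

Signatures (|P|; sorted positive RHS coefficients), sorted:
    (2;())
    (2;())
    (2;())
    (2;())
    (2;(1))
    (2;(1))
    (2;(1))
    (2;(1))
    (2;(1))
    (2;(1))


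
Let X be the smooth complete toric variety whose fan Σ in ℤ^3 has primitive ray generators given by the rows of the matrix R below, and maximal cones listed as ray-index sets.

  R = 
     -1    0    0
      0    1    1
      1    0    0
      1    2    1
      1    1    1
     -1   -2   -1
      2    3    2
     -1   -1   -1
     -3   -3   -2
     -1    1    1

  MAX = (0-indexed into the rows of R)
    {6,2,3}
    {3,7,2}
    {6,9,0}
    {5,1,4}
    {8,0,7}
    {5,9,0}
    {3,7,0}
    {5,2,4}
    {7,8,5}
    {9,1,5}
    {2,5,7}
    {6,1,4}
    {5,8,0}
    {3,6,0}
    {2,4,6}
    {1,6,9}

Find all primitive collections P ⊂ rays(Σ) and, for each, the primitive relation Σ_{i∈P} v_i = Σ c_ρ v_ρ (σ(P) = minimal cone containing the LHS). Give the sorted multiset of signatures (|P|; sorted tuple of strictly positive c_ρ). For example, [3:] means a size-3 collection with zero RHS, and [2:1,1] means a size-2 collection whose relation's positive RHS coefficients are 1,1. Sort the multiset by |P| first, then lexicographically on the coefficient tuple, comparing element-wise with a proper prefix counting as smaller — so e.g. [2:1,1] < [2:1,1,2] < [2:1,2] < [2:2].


Σ has 22 primitive collections:

  P={0,2}:  v_{0} + v_{2} = 0  ⟹  sig = [2:]
  P={3,5}:  v_{3} + v_{5} = 0  ⟹  sig = [2:]
  P={4,7}:  v_{4} + v_{7} = 0  ⟹  sig = [2:]
  P={0,1}:  v_{0} + v_{1} = v_{9}  ⟹  sig = [2:1]
  P={0,4}:  v_{0} + v_{4} = v_{1}  ⟹  sig = [2:1]
  P={1,2}:  v_{1} + v_{2} = v_{4}  ⟹  sig = [2:1]
  P={1,7}:  v_{1} + v_{7} = v_{0}  ⟹  sig = [2:1]
  P={2,9}:  v_{2} + v_{9} = v_{1}  ⟹  sig = [2:1]
  P={3,4}:  v_{3} + v_{4} = v_{6}  ⟹  sig = [2:1]
  P={5,6}:  v_{5} + v_{6} = v_{4}  ⟹  sig = [2:1]
  P={6,7}:  v_{6} + v_{7} = v_{3}  ⟹  sig = [2:1]
  P={6,8}:  v_{6} + v_{8} = v_{0}  ⟹  sig = [2:1]
  P={1,3}:  v_{1} + v_{3} = v_{0} + v_{6}  ⟹  sig = [2:1,1]
  P={2,8}:  v_{2} + v_{8} = v_{5} + v_{7}  ⟹  sig = [2:1,1]
  P={3,8}:  v_{3} + v_{8} = v_{0} + v_{7}  ⟹  sig = [2:1,1]
  P={4,8}:  v_{4} + v_{8} = v_{0} + v_{5}  ⟹  sig = [2:1,1]
  P={1,8}:  v_{1} + v_{8} = 2·v_{0} + v_{5}  ⟹  sig = [2:1,2]
  P={3,9}:  v_{3} + v_{9} = 2·v_{0} + v_{6}  ⟹  sig = [2:1,2]
  P={8,9}:  v_{8} + v_{9} = 3·v_{0} + v_{5}  ⟹  sig = [2:1,3]
  P={4,9}:  v_{4} + v_{9} = 2·v_{1}  ⟹  sig = [2:2]
  P={7,9}:  v_{7} + v_{9} = 2·v_{0}  ⟹  sig = [2:2]
  P={0,5,7}:  v_{0} + v_{5} + v_{7} = v_{8}  ⟹  sig = [3:1]

Hence PRS(X_Σ) =
    |P|=2: 21 collections, coeffs (), (), (), (1), (1), (1), (1), (1), (1), (1), (1), (1), (1,1), (1,1), (1,1), (1,1), (1,2), (1,2), (1,3), (2), (2)
    |P|=3: 1 collection, coeffs (1)


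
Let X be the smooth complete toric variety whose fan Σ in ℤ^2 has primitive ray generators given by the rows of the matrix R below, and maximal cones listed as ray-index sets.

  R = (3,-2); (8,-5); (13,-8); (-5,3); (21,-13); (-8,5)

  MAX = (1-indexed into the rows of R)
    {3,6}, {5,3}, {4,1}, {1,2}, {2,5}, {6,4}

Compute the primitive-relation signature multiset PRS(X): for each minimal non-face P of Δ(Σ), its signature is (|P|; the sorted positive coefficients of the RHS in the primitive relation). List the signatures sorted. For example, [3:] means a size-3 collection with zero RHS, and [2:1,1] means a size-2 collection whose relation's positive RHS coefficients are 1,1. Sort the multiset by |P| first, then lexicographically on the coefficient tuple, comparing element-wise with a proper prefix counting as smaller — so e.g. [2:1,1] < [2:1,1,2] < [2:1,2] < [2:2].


9 collections generate NE(X_Σ); each relation:

  P = {2,6}:  v_{2} + v_{6} = 0  ⟹  sig = [2:]
  P = {1,6}:  v_{1} + v_{6} = v_{4}  ⟹  sig = [2:1]
  P = {2,3}:  v_{2} + v_{3} = v_{5}  ⟹  sig = [2:1]
  P = {2,4}:  v_{2} + v_{4} = v_{1}  ⟹  sig = [2:1]
  P = {3,4}:  v_{3} + v_{4} = v_{2}  ⟹  sig = [2:1]
  P = {5,6}:  v_{5} + v_{6} = v_{3}  ⟹  sig = [2:1]
  P = {1,3}:  v_{1} + v_{3} = 2·v_{2}  ⟹  sig = [2:2]
  P = {4,5}:  v_{4} + v_{5} = 2·v_{2}  ⟹  sig = [2:2]
  P = {1,5}:  v_{1} + v_{5} = 3·v_{2}  ⟹  sig = [2:3]

so the primitive-relation signature multiset is
[[2:], [2:1], [2:1], [2:1], [2:1], [2:1], [2:2], [2:2], [2:3]]


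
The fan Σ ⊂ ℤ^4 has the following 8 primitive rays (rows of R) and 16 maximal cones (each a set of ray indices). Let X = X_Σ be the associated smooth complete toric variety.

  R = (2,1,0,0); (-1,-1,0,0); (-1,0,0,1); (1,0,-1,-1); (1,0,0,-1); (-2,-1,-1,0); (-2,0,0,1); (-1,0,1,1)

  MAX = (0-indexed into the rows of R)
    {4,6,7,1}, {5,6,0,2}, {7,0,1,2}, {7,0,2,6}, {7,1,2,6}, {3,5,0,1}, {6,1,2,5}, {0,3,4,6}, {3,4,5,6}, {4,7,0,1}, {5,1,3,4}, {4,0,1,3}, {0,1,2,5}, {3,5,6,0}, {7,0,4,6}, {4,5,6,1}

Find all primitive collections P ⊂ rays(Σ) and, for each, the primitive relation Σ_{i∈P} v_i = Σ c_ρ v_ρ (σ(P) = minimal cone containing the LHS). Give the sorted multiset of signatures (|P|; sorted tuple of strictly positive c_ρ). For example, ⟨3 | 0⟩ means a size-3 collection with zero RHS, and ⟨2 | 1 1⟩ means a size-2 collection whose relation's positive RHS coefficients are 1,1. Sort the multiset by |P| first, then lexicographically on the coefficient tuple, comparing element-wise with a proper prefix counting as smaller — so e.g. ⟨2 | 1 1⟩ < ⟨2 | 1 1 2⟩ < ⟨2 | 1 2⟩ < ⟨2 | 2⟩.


The 7 primitive collections of Σ (r=8, n=4):

  P = {2,4}:  v_{2} + v_{4} = 0 — sig = ⟨2 | 0⟩
  P = {3,7}:  v_{3} + v_{7} = 0 — sig = ⟨2 | 0⟩
  P = {2,3}:  v_{2} + v_{3} = v_{0} + v_{5} — sig = ⟨2 | 1 1⟩
  P = {5,7}:  v_{5} + v_{7} = v_{1} + v_{6} — sig = ⟨2 | 1 1⟩
  P = {0,1,6}:  v_{0} + v_{1} + v_{6} = v_{2} — sig = ⟨3 | 1⟩
  P = {0,4,5}:  v_{0} + v_{4} + v_{5} = v_{3} — sig = ⟨3 | 1⟩
  P = {1,3,6}:  v_{1} + v_{3} + v_{6} = v_{5} — sig = ⟨3 | 1⟩

Signatures (|P|; sorted positive RHS coefficients), sorted:
{ ⟨2 | 0⟩ ×2,  ⟨2 | 1 1⟩ ×2,  ⟨3 | 1⟩ ×3 }


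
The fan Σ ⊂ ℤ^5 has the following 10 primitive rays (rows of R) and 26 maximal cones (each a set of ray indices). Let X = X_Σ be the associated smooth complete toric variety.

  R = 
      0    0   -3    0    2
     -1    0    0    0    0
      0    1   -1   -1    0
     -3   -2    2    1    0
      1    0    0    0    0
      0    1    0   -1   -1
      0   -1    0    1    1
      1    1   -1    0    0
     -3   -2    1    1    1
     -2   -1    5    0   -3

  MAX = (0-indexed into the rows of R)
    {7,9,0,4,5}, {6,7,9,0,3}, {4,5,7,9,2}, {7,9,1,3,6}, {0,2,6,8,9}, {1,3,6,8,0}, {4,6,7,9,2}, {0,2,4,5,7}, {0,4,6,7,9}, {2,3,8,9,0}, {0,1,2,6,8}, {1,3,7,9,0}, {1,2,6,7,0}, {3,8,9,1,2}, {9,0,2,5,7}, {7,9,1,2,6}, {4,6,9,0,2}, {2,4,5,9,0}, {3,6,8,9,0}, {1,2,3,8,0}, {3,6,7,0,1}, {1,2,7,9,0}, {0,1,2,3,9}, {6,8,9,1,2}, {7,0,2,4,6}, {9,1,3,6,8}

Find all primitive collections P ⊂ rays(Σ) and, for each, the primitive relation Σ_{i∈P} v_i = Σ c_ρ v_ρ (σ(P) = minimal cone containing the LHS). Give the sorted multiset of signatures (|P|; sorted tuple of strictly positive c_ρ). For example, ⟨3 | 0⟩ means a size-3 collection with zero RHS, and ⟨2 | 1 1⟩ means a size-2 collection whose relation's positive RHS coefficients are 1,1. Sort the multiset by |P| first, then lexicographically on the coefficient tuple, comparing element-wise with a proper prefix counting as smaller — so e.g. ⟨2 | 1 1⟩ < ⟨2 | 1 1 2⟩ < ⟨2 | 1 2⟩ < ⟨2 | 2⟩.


Primitive collections (14):

  • {1,4}:  v_{1} + v_{4} = 0 — sig = ⟨2 | 0⟩
  • {5,6}:  v_{5} + v_{6} = 0 — sig = ⟨2 | 0⟩
  • {5,8}:  v_{5} + v_{8} = v_{2} + v_{3} — sig = ⟨2 | 1 1⟩
  • {3,4}:  v_{3} + v_{4} = v_{0} + v_{6} + v_{9} — sig = ⟨2 | 1 1 1⟩
  • {3,5}:  v_{3} + v_{5} = v_{0} + v_{1} + v_{9} — sig = ⟨2 | 1 1 1⟩
  • {1,5}:  v_{1} + v_{5} = v_{0} + v_{2} + v_{7} + v_{9} — sig = ⟨2 | 1 1 1 1⟩
  • {4,8}:  v_{4} + v_{8} = v_{0} + v_{2} + 2·v_{6} + v_{9} — sig = ⟨2 | 1 1 1 2⟩
  • {7,8}:  v_{7} + v_{8} = 2·v_{1} + v_{6} — sig = ⟨2 | 1 2⟩
  • {2,3,6}:  v_{2} + v_{3} + v_{6} = v_{8} — sig = ⟨3 | 1⟩
  • {2,3,7}:  v_{2} + v_{3} + v_{7} = 2·v_{1} — sig = ⟨3 | 2⟩
  • {0,1,6,9}:  v_{0} + v_{1} + v_{6} + v_{9} = v_{3} — sig = ⟨4 | 1⟩
  • {0,1,8,9}:  v_{0} + v_{1} + v_{8} + v_{9} = v_{2} + 2·v_{3} — sig = ⟨4 | 1 2⟩
  • {0,2,4,7,9}:  v_{0} + v_{2} + v_{4} + v_{7} + v_{9} = v_{5} — sig = ⟨5 | 1⟩
  • {0,2,6,7,9}:  v_{0} + v_{2} + v_{6} + v_{7} + v_{9} = v_{1} — sig = ⟨5 | 1⟩

Signatures (|P|; sorted positive RHS coefficients), sorted:
    ⟨2 | 0⟩
    ⟨2 | 0⟩
    ⟨2 | 1 1⟩
    ⟨2 | 1 1 1⟩
    ⟨2 | 1 1 1⟩
    ⟨2 | 1 1 1 1⟩
    ⟨2 | 1 1 1 2⟩
    ⟨2 | 1 2⟩
    ⟨3 | 1⟩
    ⟨3 | 2⟩
    ⟨4 | 1⟩
    ⟨4 | 1 2⟩
    ⟨5 | 1⟩
    ⟨5 | 1⟩


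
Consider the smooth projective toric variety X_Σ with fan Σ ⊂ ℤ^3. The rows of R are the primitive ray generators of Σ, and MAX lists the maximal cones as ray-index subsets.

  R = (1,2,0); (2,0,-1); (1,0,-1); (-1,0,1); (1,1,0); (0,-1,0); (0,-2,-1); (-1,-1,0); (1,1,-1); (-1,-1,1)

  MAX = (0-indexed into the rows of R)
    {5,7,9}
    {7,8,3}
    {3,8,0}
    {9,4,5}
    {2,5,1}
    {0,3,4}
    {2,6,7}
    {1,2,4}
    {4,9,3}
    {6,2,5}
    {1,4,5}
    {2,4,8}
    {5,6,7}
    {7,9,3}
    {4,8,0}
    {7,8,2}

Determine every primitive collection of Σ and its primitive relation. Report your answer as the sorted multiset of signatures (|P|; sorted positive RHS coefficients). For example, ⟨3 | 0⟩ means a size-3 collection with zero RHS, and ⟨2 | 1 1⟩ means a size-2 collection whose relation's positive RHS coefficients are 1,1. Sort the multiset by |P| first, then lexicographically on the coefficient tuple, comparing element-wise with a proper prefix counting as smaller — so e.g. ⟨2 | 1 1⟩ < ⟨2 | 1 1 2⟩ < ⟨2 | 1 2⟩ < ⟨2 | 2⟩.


24 collections generate NE(X_Σ); each relation:

  • {2,3}:  v_{2} + v_{3} = 0  ⇒ sig = ⟨2 | 0⟩
  • {4,7}:  v_{4} + v_{7} = 0  ⇒ sig = ⟨2 | 0⟩
  • {8,9}:  v_{8} + v_{9} = 0  ⇒ sig = ⟨2 | 0⟩
  • {0,5}:  v_{0} + v_{5} = v_{4}  ⇒ sig = ⟨2 | 1⟩
  • {0,6}:  v_{0} + v_{6} = v_{2}  ⇒ sig = ⟨2 | 1⟩
  • {2,9}:  v_{2} + v_{9} = v_{5}  ⇒ sig = ⟨2 | 1⟩
  • {3,5}:  v_{3} + v_{5} = v_{9}  ⇒ sig = ⟨2 | 1⟩
  • {5,8}:  v_{5} + v_{8} = v_{2}  ⇒ sig = ⟨2 | 1⟩
  • {0,2}:  v_{0} + v_{2} = v_{4} + v_{8}  ⇒ sig = ⟨2 | 1 1⟩
  • {0,7}:  v_{0} + v_{7} = v_{3} + v_{8}  ⇒ sig = ⟨2 | 1 1⟩
  • {0,9}:  v_{0} + v_{9} = v_{3} + v_{4}  ⇒ sig = ⟨2 | 1 1⟩
  • {1,3}:  v_{1} + v_{3} = v_{4} + v_{5}  ⇒ sig = ⟨2 | 1 1⟩
  • {1,7}:  v_{1} + v_{7} = v_{2} + v_{5}  ⇒ sig = ⟨2 | 1 1⟩
  • {3,6}:  v_{3} + v_{6} = v_{5} + v_{7}  ⇒ sig = ⟨2 | 1 1⟩
  • {4,6}:  v_{4} + v_{6} = v_{2} + v_{5}  ⇒ sig = ⟨2 | 1 1⟩
  • {0,1}:  v_{0} + v_{1} = v_{2} + 2·v_{4}  ⇒ sig = ⟨2 | 1 2⟩
  • {1,8}:  v_{1} + v_{8} = 2·v_{2} + v_{4}  ⇒ sig = ⟨2 | 1 2⟩
  • {1,9}:  v_{1} + v_{9} = v_{4} + 2·v_{5}  ⇒ sig = ⟨2 | 1 2⟩
  • {6,8}:  v_{6} + v_{8} = 2·v_{2} + v_{7}  ⇒ sig = ⟨2 | 1 2⟩
  • {6,9}:  v_{6} + v_{9} = 2·v_{5} + v_{7}  ⇒ sig = ⟨2 | 1 2⟩
  • {1,6}:  v_{1} + v_{6} = 2·v_{2} + 2·v_{5}  ⇒ sig = ⟨2 | 2 2⟩
  • {2,4,5}:  v_{2} + v_{4} + v_{5} = v_{1}  ⇒ sig = ⟨3 | 1⟩
  • {2,5,7}:  v_{2} + v_{5} + v_{7} = v_{6}  ⇒ sig = ⟨3 | 1⟩
  • {3,4,8}:  v_{3} + v_{4} + v_{8} = v_{0}  ⇒ sig = ⟨3 | 1⟩

so the primitive-relation signature multiset is
[⟨2 | 0⟩, ⟨2 | 0⟩, ⟨2 | 0⟩, ⟨2 | 1⟩, ⟨2 | 1⟩, ⟨2 | 1⟩, ⟨2 | 1⟩, ⟨2 | 1⟩, ⟨2 | 1 1⟩, ⟨2 | 1 1⟩, ⟨2 | 1 1⟩, ⟨2 | 1 1⟩, ⟨2 | 1 1⟩, ⟨2 | 1 1⟩, ⟨2 | 1 1⟩, ⟨2 | 1 2⟩, ⟨2 | 1 2⟩, ⟨2 | 1 2⟩, ⟨2 | 1 2⟩, ⟨2 | 1 2⟩, ⟨2 | 2 2⟩, ⟨3 | 1⟩, ⟨3 | 1⟩, ⟨3 | 1⟩]
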